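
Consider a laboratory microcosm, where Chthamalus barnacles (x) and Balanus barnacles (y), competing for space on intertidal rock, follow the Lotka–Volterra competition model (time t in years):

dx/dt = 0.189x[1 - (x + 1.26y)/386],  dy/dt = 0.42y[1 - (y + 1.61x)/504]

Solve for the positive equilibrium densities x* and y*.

Setting both brackets to zero gives the nullclines x + 1.26y = 386 and 1.61x + y = 504.
Substituting y = 504 - 1.61x into the first: x(1 - 1.26·1.61) = 386 - 1.26·504.
So x* = -249/-1.03 = 242, and then y* = 504 - 1.61·242 = 114.

x* ≈ 242, y* ≈ 114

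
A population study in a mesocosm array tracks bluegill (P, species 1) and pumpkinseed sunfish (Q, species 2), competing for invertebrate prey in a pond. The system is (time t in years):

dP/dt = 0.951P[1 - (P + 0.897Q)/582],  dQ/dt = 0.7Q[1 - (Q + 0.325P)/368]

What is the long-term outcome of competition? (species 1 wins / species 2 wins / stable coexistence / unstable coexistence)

Compare the nullcline intercepts: K1/α12 = 582/0.897 = 649 > K2 = 368; K2/α21 = 368/0.325 = 1130 > K1 = 582.
Since both inequalities hold, each species can invade when rare, so the interior equilibrium is stable.

stable coexistence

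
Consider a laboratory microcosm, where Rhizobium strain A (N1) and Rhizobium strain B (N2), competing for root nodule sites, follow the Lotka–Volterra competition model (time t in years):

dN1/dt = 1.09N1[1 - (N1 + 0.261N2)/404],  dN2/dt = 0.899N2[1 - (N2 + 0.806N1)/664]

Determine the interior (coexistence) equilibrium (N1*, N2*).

N1* ≈ 292, N2* ≈ 429

Setting both brackets to zero gives the nullclines N1 + 0.261N2 = 404 and 0.806N1 + N2 = 664.
Substituting N2 = 664 - 0.806N1 into the first: N1(1 - 0.261·0.806) = 404 - 0.261·664.
So N1* = 231/0.79 = 292, and then N2* = 664 - 0.806·292 = 429.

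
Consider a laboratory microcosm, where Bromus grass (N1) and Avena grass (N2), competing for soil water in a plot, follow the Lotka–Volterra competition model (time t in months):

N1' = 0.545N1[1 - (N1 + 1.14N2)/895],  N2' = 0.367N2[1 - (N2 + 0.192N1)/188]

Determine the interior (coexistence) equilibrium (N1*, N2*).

Setting both brackets to zero gives the nullclines N1 + 1.14N2 = 895 and 0.192N1 + N2 = 188.
Substituting N2 = 188 - 0.192N1 into the first: N1(1 - 1.14·0.192) = 895 - 1.14·188.
So N1* = 681/0.781 = 871, and then N2* = 188 - 0.192·871 = 20.7.

N1* ≈ 871, N2* ≈ 20.7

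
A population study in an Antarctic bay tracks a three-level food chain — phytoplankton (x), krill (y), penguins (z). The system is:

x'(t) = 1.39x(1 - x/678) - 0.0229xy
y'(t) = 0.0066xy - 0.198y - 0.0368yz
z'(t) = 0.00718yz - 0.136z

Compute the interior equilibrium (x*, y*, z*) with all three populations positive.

x* ≈ 466, y* ≈ 18.9, z* ≈ 78.3

From dz/dt = 0: 0.00718y* = 0.136, so y* = 18.9.
From dx/dt = 0: 1.39(1 - x*/678) = 0.0229·18.9, giving x* = 678·(1 - 0.312) = 466.
From dy/dt = 0: 0.0066·466 - 0.198 = 0.0368z*, so z* = 2.88/0.0368 = 78.3.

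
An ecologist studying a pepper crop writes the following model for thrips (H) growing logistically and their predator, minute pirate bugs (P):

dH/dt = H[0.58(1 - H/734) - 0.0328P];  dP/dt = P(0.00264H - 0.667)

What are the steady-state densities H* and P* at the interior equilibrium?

H* ≈ 253, P* ≈ 11.6

From dP/dt = 0 with P > 0: 0.00264H* = 0.667, so H* = 253.
Substitute into dH/dt = 0: 0.58(1 - 253/734) = 0.0328P*.
The bracket is 0.656, giving P* = 0.38/0.0328 = 11.6.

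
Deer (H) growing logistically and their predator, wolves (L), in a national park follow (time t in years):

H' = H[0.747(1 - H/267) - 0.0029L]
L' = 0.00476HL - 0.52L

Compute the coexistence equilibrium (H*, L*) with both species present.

H* ≈ 109, L* ≈ 152

From dL/dt = 0 with L > 0: 0.00476H* = 0.52, so H* = 109.
Substitute into dH/dt = 0: 0.747(1 - 109/267) = 0.0029L*.
The bracket is 0.591, giving L* = 0.441/0.0029 = 152.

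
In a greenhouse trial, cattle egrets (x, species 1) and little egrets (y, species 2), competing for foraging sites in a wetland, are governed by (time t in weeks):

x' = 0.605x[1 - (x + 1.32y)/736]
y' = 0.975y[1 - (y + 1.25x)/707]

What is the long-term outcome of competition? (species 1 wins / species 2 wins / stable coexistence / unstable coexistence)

Compare the nullcline intercepts: K1/α12 = 736/1.32 = 558 < K2 = 707; K2/α21 = 707/1.25 = 566 < K1 = 736.
Since both are reversed, neither can invade when rare; the interior point is a saddle.

unstable coexistence (outcome depends on initial conditions)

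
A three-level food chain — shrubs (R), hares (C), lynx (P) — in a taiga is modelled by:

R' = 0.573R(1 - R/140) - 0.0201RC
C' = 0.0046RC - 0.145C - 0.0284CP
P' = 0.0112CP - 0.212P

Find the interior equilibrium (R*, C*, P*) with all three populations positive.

R* ≈ 47, C* ≈ 18.9, P* ≈ 2.51

From dP/dt = 0: 0.0112C* = 0.212, so C* = 18.9.
From dR/dt = 0: 0.573(1 - R*/140) = 0.0201·18.9, giving R* = 140·(1 - 0.664) = 47.
From dC/dt = 0: 0.0046·47 - 0.145 = 0.0284P*, so P* = 0.0714/0.0284 = 2.51.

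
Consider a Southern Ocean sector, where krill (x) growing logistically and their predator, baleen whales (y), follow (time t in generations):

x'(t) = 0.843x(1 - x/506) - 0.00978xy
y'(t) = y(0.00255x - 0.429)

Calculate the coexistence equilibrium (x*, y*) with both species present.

x* ≈ 168, y* ≈ 57.5

From dy/dt = 0 with y > 0: 0.00255x* = 0.429, so x* = 168.
Substitute into dx/dt = 0: 0.843(1 - 168/506) = 0.00978y*.
The bracket is 0.668, giving y* = 0.563/0.00978 = 57.5.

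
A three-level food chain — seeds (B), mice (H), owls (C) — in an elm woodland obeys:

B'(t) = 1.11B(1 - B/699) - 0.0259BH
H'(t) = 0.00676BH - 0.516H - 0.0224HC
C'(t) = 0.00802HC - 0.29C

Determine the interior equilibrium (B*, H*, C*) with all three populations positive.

B* ≈ 109, H* ≈ 36.2, C* ≈ 9.93

From dC/dt = 0: 0.00802H* = 0.29, so H* = 36.2.
From dB/dt = 0: 1.11(1 - B*/699) = 0.0259·36.2, giving B* = 699·(1 - 0.844) = 109.
From dH/dt = 0: 0.00676·109 - 0.516 = 0.0224C*, so C* = 0.222/0.0224 = 9.93.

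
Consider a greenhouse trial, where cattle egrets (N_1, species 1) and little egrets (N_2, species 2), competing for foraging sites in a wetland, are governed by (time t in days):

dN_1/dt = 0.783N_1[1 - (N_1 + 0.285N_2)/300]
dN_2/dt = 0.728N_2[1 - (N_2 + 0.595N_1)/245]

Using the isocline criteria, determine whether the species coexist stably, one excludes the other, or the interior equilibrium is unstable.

stable coexistence

Compare the nullcline intercepts: K1/α12 = 300/0.285 = 1050 > K2 = 245; K2/α21 = 245/0.595 = 412 > K1 = 300.
Since both inequalities hold, each species can invade when rare, so the interior equilibrium is stable.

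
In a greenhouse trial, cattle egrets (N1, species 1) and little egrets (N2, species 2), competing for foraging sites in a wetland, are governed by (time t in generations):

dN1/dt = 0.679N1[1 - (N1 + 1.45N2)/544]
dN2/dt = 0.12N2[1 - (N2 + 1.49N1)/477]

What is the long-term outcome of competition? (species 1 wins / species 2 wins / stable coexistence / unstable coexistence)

unstable coexistence (outcome depends on initial conditions)

Compare the nullcline intercepts: K1/α12 = 544/1.45 = 375 < K2 = 477; K2/α21 = 477/1.49 = 320 < K1 = 544.
Since both are reversed, neither can invade when rare; the interior point is a saddle.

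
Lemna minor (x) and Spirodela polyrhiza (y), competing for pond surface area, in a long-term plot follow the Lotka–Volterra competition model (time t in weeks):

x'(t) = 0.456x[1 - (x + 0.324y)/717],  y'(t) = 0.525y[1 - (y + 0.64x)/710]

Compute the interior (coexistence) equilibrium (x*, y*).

Setting both brackets to zero gives the nullclines x + 0.324y = 717 and 0.64x + y = 710.
Substituting y = 710 - 0.64x into the first: x(1 - 0.324·0.64) = 717 - 0.324·710.
So x* = 487/0.793 = 614, and then y* = 710 - 0.64·614 = 317.

x* ≈ 614, y* ≈ 317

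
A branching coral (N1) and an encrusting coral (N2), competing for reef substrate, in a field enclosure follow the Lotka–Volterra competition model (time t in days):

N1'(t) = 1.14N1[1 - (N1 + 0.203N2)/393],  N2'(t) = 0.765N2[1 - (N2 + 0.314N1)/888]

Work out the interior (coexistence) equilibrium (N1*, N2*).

N1* ≈ 227, N2* ≈ 817

Setting both brackets to zero gives the nullclines N1 + 0.203N2 = 393 and 0.314N1 + N2 = 888.
Substituting N2 = 888 - 0.314N1 into the first: N1(1 - 0.203·0.314) = 393 - 0.203·888.
So N1* = 213/0.936 = 227, and then N2* = 888 - 0.314·227 = 817.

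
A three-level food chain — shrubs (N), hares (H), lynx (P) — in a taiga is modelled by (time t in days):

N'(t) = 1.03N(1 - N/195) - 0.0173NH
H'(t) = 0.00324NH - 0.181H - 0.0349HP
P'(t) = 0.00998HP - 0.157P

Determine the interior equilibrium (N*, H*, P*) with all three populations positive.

From dP/dt = 0: 0.00998H* = 0.157, so H* = 15.7.
From dN/dt = 0: 1.03(1 - N*/195) = 0.0173·15.7, giving N* = 195·(1 - 0.264) = 143.
From dH/dt = 0: 0.00324·143 - 0.181 = 0.0349P*, so P* = 0.284/0.0349 = 8.13.

N* ≈ 143, H* ≈ 15.7, P* ≈ 8.13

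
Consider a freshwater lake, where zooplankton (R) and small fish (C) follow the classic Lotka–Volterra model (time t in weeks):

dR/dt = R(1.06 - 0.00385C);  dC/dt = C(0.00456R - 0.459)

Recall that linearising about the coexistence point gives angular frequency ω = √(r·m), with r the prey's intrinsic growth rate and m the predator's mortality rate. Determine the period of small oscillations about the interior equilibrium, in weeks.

Here r = 1.06 and m = 0.459, so r·m = 0.487.
ω = √0.487 = 0.698 per week, hence T = 2π/ω ≈ 9.01 weeks.

T ≈ 9.01 weeks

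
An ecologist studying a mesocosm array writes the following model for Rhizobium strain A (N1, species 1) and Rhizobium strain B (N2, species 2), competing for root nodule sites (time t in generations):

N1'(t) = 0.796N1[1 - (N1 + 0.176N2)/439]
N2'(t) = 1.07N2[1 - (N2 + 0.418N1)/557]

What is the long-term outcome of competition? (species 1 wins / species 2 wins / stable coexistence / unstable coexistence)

Compare the nullcline intercepts: K1/α12 = 439/0.176 = 2490 > K2 = 557; K2/α21 = 557/0.418 = 1330 > K1 = 439.
Since both inequalities hold, each species can invade when rare, so the interior equilibrium is stable.

stable coexistence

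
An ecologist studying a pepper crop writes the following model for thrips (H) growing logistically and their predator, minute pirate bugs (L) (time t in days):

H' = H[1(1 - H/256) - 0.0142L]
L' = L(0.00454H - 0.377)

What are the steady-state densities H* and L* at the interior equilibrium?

H* ≈ 83, L* ≈ 47.6

From dL/dt = 0 with L > 0: 0.00454H* = 0.377, so H* = 83.
Substitute into dH/dt = 0: 1(1 - 83/256) = 0.0142L*.
The bracket is 0.676, giving L* = 0.676/0.0142 = 47.6.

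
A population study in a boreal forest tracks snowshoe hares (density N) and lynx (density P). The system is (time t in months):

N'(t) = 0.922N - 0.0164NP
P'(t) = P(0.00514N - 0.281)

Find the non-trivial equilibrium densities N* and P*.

N* ≈ 54.7, P* ≈ 56.2

Set dP/dt = 0 with P > 0: 0.00514N - 0.281 = 0, so N* = 0.281/0.00514 = 54.7.
Set dN/dt = 0 with N > 0: 0.922 - 0.0164P = 0, so P* = 0.922/0.0164 = 56.2.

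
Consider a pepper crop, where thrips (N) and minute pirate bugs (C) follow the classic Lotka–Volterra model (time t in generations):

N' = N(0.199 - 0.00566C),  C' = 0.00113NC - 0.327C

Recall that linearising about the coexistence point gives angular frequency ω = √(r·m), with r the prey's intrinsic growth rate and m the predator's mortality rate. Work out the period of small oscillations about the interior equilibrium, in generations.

T ≈ 24.6 generations

Here r = 0.199 and m = 0.327, so r·m = 0.0651.
ω = √0.0651 = 0.255 per generation, hence T = 2π/ω ≈ 24.6 generations.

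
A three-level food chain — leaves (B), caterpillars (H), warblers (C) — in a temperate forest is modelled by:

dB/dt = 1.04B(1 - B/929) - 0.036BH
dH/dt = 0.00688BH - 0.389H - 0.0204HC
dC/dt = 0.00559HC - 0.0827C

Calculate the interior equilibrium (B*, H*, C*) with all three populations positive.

B* ≈ 453, H* ≈ 14.8, C* ≈ 134

From dC/dt = 0: 0.00559H* = 0.0827, so H* = 14.8.
From dB/dt = 0: 1.04(1 - B*/929) = 0.036·14.8, giving B* = 929·(1 - 0.512) = 453.
From dH/dt = 0: 0.00688·453 - 0.389 = 0.0204C*, so C* = 2.73/0.0204 = 134.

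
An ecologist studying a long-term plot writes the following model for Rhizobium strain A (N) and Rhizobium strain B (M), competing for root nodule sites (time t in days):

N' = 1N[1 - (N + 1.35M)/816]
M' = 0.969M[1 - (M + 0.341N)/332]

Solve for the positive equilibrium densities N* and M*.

Setting both brackets to zero gives the nullclines N + 1.35M = 816 and 0.341N + M = 332.
Substituting M = 332 - 0.341N into the first: N(1 - 1.35·0.341) = 816 - 1.35·332.
So N* = 368/0.54 = 682, and then M* = 332 - 0.341·682 = 99.6.

N* ≈ 682, M* ≈ 99.6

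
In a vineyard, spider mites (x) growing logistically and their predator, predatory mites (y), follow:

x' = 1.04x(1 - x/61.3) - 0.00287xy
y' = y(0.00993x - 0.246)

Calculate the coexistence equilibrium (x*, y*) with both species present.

x* ≈ 24.8, y* ≈ 216

From dy/dt = 0 with y > 0: 0.00993x* = 0.246, so x* = 24.8.
Substitute into dx/dt = 0: 1.04(1 - 24.8/61.3) = 0.00287y*.
The bracket is 0.596, giving y* = 0.62/0.00287 = 216.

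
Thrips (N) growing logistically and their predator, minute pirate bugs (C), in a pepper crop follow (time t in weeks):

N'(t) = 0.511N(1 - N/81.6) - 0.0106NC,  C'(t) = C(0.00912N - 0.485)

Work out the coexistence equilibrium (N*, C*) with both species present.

N* ≈ 53.2, C* ≈ 16.8

From dC/dt = 0 with C > 0: 0.00912N* = 0.485, so N* = 53.2.
Substitute into dN/dt = 0: 0.511(1 - 53.2/81.6) = 0.0106C*.
The bracket is 0.348, giving C* = 0.178/0.0106 = 16.8.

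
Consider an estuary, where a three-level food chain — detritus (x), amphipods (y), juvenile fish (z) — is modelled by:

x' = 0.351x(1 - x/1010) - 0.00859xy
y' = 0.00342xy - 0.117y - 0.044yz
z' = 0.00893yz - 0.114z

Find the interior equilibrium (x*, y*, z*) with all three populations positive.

From dz/dt = 0: 0.00893y* = 0.114, so y* = 12.8.
From dx/dt = 0: 0.351(1 - x*/1010) = 0.00859·12.8, giving x* = 1010·(1 - 0.312) = 694.
From dy/dt = 0: 0.00342·694 - 0.117 = 0.044z*, so z* = 2.26/0.044 = 51.3.

x* ≈ 694, y* ≈ 12.8, z* ≈ 51.3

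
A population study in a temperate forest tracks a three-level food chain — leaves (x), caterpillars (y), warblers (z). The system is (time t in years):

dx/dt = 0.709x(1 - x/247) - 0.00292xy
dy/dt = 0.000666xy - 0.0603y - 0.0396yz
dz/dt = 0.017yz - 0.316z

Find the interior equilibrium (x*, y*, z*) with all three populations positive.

x* ≈ 228, y* ≈ 18.6, z* ≈ 2.31

From dz/dt = 0: 0.017y* = 0.316, so y* = 18.6.
From dx/dt = 0: 0.709(1 - x*/247) = 0.00292·18.6, giving x* = 247·(1 - 0.0766) = 228.
From dy/dt = 0: 0.000666·228 - 0.0603 = 0.0396z*, so z* = 0.0916/0.0396 = 2.31.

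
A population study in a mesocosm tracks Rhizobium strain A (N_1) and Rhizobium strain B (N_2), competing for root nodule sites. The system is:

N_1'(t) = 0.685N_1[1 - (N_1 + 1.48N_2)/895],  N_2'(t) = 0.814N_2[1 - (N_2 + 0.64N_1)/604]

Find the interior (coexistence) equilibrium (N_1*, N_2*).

Setting both brackets to zero gives the nullclines N_1 + 1.48N_2 = 895 and 0.64N_1 + N_2 = 604.
Substituting N_2 = 604 - 0.64N_1 into the first: N_1(1 - 1.48·0.64) = 895 - 1.48·604.
So N_1* = 1.08/0.0528 = 20.5, and then N_2* = 604 - 0.64·20.5 = 591.

N_1* ≈ 20.5, N_2* ≈ 591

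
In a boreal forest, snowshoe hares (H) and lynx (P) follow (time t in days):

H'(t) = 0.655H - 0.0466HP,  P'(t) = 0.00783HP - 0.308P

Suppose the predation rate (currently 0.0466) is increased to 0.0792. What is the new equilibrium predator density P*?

At the interior fixed point, setting dH/dt = 0 with H > 0 fixes P* = (prey growth rate)/(HP coefficient) — independent of the other coefficients.
With the change, P* = 0.655/0.0792 = 8.27; it falls from 14.1.

P* ≈ 8.27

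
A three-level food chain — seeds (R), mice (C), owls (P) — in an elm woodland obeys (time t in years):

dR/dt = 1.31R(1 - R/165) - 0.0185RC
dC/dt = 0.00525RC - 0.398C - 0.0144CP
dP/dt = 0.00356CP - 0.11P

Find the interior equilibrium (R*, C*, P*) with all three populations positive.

R* ≈ 93, C* ≈ 30.9, P* ≈ 6.27

From dP/dt = 0: 0.00356C* = 0.11, so C* = 30.9.
From dR/dt = 0: 1.31(1 - R*/165) = 0.0185·30.9, giving R* = 165·(1 - 0.436) = 93.
From dC/dt = 0: 0.00525·93 - 0.398 = 0.0144P*, so P* = 0.0903/0.0144 = 6.27.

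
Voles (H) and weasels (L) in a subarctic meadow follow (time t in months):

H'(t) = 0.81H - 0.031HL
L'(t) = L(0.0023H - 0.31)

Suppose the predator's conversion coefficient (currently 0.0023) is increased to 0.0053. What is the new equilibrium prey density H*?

At the interior fixed point, setting dL/dt = 0 with L > 0 fixes H* = (predator death rate)/(HL coefficient) — independent of the other coefficients.
With the change, H* = 0.31/0.0053 = 58.5; it falls from 135.

H* ≈ 58.5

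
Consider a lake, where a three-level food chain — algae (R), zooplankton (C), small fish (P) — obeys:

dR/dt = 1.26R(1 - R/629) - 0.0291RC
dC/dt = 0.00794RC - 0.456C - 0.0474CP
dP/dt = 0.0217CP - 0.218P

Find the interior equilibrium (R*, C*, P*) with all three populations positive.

From dP/dt = 0: 0.0217C* = 0.218, so C* = 10.
From dR/dt = 0: 1.26(1 - R*/629) = 0.0291·10, giving R* = 629·(1 - 0.232) = 483.
From dC/dt = 0: 0.00794·483 - 0.456 = 0.0474P*, so P* = 3.38/0.0474 = 71.3.

R* ≈ 483, C* ≈ 10, P* ≈ 71.3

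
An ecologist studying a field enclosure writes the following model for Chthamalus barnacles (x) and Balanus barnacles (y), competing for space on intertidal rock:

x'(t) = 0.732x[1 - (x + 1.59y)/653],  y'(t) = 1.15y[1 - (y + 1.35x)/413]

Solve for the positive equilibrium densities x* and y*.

Setting both brackets to zero gives the nullclines x + 1.59y = 653 and 1.35x + y = 413.
Substituting y = 413 - 1.35x into the first: x(1 - 1.59·1.35) = 653 - 1.59·413.
So x* = -3.67/-1.15 = 3.2, and then y* = 413 - 1.35·3.2 = 409.

x* ≈ 3.2, y* ≈ 409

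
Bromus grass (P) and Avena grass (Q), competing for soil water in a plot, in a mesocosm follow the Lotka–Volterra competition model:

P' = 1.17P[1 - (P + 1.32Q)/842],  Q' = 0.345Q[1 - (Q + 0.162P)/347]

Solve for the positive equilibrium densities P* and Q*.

P* ≈ 488, Q* ≈ 268

Setting both brackets to zero gives the nullclines P + 1.32Q = 842 and 0.162P + Q = 347.
Substituting Q = 347 - 0.162P into the first: P(1 - 1.32·0.162) = 842 - 1.32·347.
So P* = 384/0.786 = 488, and then Q* = 347 - 0.162·488 = 268.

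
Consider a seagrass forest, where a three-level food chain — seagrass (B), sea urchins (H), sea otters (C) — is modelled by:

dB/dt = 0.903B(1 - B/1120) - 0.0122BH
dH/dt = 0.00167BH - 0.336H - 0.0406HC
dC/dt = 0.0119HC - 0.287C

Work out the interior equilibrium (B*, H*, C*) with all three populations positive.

B* ≈ 755, H* ≈ 24.1, C* ≈ 22.8

From dC/dt = 0: 0.0119H* = 0.287, so H* = 24.1.
From dB/dt = 0: 0.903(1 - B*/1120) = 0.0122·24.1, giving B* = 1120·(1 - 0.326) = 755.
From dH/dt = 0: 0.00167·755 - 0.336 = 0.0406C*, so C* = 0.925/0.0406 = 22.8.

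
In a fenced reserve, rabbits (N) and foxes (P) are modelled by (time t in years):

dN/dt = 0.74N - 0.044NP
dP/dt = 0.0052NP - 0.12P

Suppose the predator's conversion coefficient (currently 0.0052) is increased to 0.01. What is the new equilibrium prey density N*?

At the interior fixed point, setting dP/dt = 0 with P > 0 fixes N* = (predator death rate)/(NP coefficient) — independent of the other coefficients.
With the change, N* = 0.12/0.01 = 12; it falls from 23.1.

N* ≈ 12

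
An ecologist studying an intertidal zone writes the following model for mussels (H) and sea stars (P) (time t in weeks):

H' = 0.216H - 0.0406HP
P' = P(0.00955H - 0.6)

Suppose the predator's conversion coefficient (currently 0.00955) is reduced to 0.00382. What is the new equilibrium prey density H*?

At the interior fixed point, setting dP/dt = 0 with P > 0 fixes H* = (predator death rate)/(HP coefficient) — independent of the other coefficients.
With the change, H* = 0.6/0.00382 = 157; it rises from 62.8.

H* ≈ 157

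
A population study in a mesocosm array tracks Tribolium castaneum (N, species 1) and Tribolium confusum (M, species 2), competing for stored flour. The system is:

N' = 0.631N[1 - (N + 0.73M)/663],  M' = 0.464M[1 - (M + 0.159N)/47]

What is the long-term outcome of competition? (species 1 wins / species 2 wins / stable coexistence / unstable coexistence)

Compare the nullcline intercepts: K1/α12 = 663/0.73 = 908 > K2 = 47; K2/α21 = 47/0.159 = 296 < K1 = 663.
Since the inequalities point opposite ways, species 1 can invade but species 2 cannot.

species 1 excludes species 2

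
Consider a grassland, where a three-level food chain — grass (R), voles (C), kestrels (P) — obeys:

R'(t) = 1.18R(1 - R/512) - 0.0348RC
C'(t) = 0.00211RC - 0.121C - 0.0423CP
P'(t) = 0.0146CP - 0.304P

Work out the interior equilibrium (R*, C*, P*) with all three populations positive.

From dP/dt = 0: 0.0146C* = 0.304, so C* = 20.8.
From dR/dt = 0: 1.18(1 - R*/512) = 0.0348·20.8, giving R* = 512·(1 - 0.614) = 198.
From dC/dt = 0: 0.00211·198 - 0.121 = 0.0423P*, so P* = 0.296/0.0423 = 7.

R* ≈ 198, C* ≈ 20.8, P* ≈ 7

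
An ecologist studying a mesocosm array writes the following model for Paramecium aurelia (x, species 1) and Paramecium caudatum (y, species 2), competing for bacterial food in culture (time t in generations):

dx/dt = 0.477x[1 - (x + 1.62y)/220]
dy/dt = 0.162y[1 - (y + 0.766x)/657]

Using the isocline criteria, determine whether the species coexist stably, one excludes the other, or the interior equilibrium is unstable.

species 2 excludes species 1

Compare the nullcline intercepts: K1/α12 = 220/1.62 = 136 < K2 = 657; K2/α21 = 657/0.766 = 858 > K1 = 220.
Since the inequalities point opposite ways, species 2 can invade but species 1 cannot.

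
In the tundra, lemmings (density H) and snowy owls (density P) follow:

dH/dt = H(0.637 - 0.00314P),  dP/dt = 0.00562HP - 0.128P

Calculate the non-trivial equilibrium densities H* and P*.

Set dP/dt = 0 with P > 0: 0.00562H - 0.128 = 0, so H* = 0.128/0.00562 = 22.8.
Set dH/dt = 0 with H > 0: 0.637 - 0.00314P = 0, so P* = 0.637/0.00314 = 203.

H* ≈ 22.8, P* ≈ 203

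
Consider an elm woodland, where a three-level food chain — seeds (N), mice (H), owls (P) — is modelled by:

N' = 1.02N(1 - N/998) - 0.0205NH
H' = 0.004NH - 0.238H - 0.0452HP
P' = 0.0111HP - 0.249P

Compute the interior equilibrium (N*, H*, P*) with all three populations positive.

N* ≈ 548, H* ≈ 22.4, P* ≈ 43.2

From dP/dt = 0: 0.0111H* = 0.249, so H* = 22.4.
From dN/dt = 0: 1.02(1 - N*/998) = 0.0205·22.4, giving N* = 998·(1 - 0.451) = 548.
From dH/dt = 0: 0.004·548 - 0.238 = 0.0452P*, so P* = 1.95/0.0452 = 43.2.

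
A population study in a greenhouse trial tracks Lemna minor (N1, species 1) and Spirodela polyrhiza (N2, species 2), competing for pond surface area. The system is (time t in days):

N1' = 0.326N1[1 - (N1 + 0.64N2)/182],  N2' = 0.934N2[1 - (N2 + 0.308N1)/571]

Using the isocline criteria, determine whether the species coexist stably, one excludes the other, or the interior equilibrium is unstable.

Compare the nullcline intercepts: K1/α12 = 182/0.64 = 284 < K2 = 571; K2/α21 = 571/0.308 = 1850 > K1 = 182.
Since the inequalities point opposite ways, species 2 can invade but species 1 cannot.

species 2 excludes species 1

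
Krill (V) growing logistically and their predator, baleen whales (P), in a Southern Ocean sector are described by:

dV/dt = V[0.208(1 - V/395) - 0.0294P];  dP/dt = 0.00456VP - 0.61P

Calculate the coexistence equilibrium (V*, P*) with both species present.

From dP/dt = 0 with P > 0: 0.00456V* = 0.61, so V* = 134.
Substitute into dV/dt = 0: 0.208(1 - 134/395) = 0.0294P*.
The bracket is 0.661, giving P* = 0.138/0.0294 = 4.68.

V* ≈ 134, P* ≈ 4.68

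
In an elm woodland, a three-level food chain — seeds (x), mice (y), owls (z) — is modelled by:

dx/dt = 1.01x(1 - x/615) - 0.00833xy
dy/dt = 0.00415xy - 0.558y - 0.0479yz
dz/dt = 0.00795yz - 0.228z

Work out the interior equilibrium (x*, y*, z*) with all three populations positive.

x* ≈ 470, y* ≈ 28.7, z* ≈ 29

From dz/dt = 0: 0.00795y* = 0.228, so y* = 28.7.
From dx/dt = 0: 1.01(1 - x*/615) = 0.00833·28.7, giving x* = 615·(1 - 0.237) = 470.
From dy/dt = 0: 0.00415·470 - 0.558 = 0.0479z*, so z* = 1.39/0.0479 = 29.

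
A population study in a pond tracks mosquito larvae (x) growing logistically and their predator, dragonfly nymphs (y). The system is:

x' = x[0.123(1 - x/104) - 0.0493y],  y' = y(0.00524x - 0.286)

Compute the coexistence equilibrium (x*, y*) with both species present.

From dy/dt = 0 with y > 0: 0.00524x* = 0.286, so x* = 54.6.
Substitute into dx/dt = 0: 0.123(1 - 54.6/104) = 0.0493y*.
The bracket is 0.475, giving y* = 0.0584/0.0493 = 1.19.

x* ≈ 54.6, y* ≈ 1.19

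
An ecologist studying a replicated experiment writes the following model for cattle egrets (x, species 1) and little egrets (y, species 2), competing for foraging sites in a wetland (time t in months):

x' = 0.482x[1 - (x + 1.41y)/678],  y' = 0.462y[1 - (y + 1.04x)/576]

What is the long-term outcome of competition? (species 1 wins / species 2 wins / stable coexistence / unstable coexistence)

Compare the nullcline intercepts: K1/α12 = 678/1.41 = 481 < K2 = 576; K2/α21 = 576/1.04 = 554 < K1 = 678.
Since both are reversed, neither can invade when rare; the interior point is a saddle.

unstable coexistence (outcome depends on initial conditions)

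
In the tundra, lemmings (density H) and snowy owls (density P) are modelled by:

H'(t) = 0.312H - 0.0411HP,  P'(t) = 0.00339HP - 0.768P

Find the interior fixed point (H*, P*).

Set dP/dt = 0 with P > 0: 0.00339H - 0.768 = 0, so H* = 0.768/0.00339 = 227.
Set dH/dt = 0 with H > 0: 0.312 - 0.0411P = 0, so P* = 0.312/0.0411 = 7.59.

H* ≈ 227, P* ≈ 7.59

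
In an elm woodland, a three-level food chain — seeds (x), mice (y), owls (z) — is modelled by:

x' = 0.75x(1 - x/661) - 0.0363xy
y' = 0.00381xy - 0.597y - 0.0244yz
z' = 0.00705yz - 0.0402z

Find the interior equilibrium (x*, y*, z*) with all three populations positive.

x* ≈ 479, y* ≈ 5.7, z* ≈ 50.3

From dz/dt = 0: 0.00705y* = 0.0402, so y* = 5.7.
From dx/dt = 0: 0.75(1 - x*/661) = 0.0363·5.7, giving x* = 661·(1 - 0.276) = 479.
From dy/dt = 0: 0.00381·479 - 0.597 = 0.0244z*, so z* = 1.23/0.0244 = 50.3.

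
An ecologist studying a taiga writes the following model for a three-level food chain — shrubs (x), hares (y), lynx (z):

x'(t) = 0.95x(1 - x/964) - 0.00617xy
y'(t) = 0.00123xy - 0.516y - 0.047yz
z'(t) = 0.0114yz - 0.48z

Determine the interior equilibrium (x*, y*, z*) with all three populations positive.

x* ≈ 700, y* ≈ 42.1, z* ≈ 7.35

From dz/dt = 0: 0.0114y* = 0.48, so y* = 42.1.
From dx/dt = 0: 0.95(1 - x*/964) = 0.00617·42.1, giving x* = 964·(1 - 0.273) = 700.
From dy/dt = 0: 0.00123·700 - 0.516 = 0.047z*, so z* = 0.345/0.047 = 7.35.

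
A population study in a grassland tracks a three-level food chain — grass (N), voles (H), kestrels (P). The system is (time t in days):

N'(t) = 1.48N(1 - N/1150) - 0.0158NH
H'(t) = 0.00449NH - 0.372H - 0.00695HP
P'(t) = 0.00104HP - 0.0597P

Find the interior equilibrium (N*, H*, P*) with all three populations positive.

From dP/dt = 0: 0.00104H* = 0.0597, so H* = 57.4.
From dN/dt = 0: 1.48(1 - N*/1150) = 0.0158·57.4, giving N* = 1150·(1 - 0.613) = 445.
From dH/dt = 0: 0.00449·445 - 0.372 = 0.00695P*, so P* = 1.63/0.00695 = 234.

N* ≈ 445, H* ≈ 57.4, P* ≈ 234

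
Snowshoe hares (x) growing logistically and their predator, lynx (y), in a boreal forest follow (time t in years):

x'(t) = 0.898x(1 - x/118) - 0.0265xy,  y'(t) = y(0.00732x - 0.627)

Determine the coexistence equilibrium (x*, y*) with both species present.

x* ≈ 85.7, y* ≈ 9.29

From dy/dt = 0 with y > 0: 0.00732x* = 0.627, so x* = 85.7.
Substitute into dx/dt = 0: 0.898(1 - 85.7/118) = 0.0265y*.
The bracket is 0.274, giving y* = 0.246/0.0265 = 9.29.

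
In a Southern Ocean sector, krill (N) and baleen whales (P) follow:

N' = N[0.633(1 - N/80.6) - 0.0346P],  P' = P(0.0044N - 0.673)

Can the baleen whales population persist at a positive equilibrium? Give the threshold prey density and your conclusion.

Threshold N = 153; K < 153, so no, the predator goes extinct.

The predator equation gives dP/dt > 0 only when N > 0.673/0.0044 = 153.
Without the predator, N → K = 80.6. Since 80.6 < 153, the predator cannot invade.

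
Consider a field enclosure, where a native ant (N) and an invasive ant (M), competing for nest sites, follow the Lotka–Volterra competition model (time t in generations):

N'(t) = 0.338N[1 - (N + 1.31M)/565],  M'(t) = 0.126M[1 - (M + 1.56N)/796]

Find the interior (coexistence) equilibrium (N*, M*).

Setting both brackets to zero gives the nullclines N + 1.31M = 565 and 1.56N + M = 796.
Substituting M = 796 - 1.56N into the first: N(1 - 1.31·1.56) = 565 - 1.31·796.
So N* = -478/-1.04 = 458, and then M* = 796 - 1.56·458 = 81.8.

N* ≈ 458, M* ≈ 81.8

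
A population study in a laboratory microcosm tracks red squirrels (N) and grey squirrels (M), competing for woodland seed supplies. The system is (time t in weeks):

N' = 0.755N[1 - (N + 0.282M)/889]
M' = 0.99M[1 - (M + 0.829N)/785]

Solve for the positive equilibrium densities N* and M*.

Setting both brackets to zero gives the nullclines N + 0.282M = 889 and 0.829N + M = 785.
Substituting M = 785 - 0.829N into the first: N(1 - 0.282·0.829) = 889 - 0.282·785.
So N* = 668/0.766 = 871, and then M* = 785 - 0.829·871 = 62.7.

N* ≈ 871, M* ≈ 62.7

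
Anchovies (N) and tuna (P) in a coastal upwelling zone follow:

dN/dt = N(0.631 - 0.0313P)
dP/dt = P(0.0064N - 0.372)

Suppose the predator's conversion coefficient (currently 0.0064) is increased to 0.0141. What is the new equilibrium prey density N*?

At the interior fixed point, setting dP/dt = 0 with P > 0 fixes N* = (predator death rate)/(NP coefficient) — independent of the other coefficients.
With the change, N* = 0.372/0.0141 = 26.4; it falls from 58.1.

N* ≈ 26.4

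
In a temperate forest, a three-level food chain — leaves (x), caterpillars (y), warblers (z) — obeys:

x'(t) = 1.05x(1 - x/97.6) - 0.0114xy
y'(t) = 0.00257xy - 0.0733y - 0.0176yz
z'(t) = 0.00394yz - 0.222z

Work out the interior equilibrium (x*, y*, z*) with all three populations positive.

From dz/dt = 0: 0.00394y* = 0.222, so y* = 56.3.
From dx/dt = 0: 1.05(1 - x*/97.6) = 0.0114·56.3, giving x* = 97.6·(1 - 0.612) = 37.9.
From dy/dt = 0: 0.00257·37.9 - 0.0733 = 0.0176z*, so z* = 0.0241/0.0176 = 1.37.

x* ≈ 37.9, y* ≈ 56.3, z* ≈ 1.37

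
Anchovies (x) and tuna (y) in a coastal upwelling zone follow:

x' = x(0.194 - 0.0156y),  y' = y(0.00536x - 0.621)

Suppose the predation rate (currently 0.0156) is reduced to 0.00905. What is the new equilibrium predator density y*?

y* ≈ 21.4

At the interior fixed point, setting dx/dt = 0 with x > 0 fixes y* = (prey growth rate)/(xy coefficient) — independent of the other coefficients.
With the change, y* = 0.194/0.00905 = 21.4; it rises from 12.4.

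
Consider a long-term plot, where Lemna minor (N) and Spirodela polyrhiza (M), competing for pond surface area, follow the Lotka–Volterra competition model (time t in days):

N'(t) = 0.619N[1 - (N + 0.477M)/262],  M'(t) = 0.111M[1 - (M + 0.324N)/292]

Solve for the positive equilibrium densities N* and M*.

N* ≈ 145, M* ≈ 245

Setting both brackets to zero gives the nullclines N + 0.477M = 262 and 0.324N + M = 292.
Substituting M = 292 - 0.324N into the first: N(1 - 0.477·0.324) = 262 - 0.477·292.
So N* = 123/0.845 = 145, and then M* = 292 - 0.324·145 = 245.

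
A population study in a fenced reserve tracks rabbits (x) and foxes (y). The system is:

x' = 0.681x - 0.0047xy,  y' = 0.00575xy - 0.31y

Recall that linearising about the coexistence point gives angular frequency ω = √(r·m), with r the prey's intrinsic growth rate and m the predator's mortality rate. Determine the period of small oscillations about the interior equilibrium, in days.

Here r = 0.681 and m = 0.31, so r·m = 0.211.
ω = √0.211 = 0.459 per day, hence T = 2π/ω ≈ 13.7 days.

T ≈ 13.7 days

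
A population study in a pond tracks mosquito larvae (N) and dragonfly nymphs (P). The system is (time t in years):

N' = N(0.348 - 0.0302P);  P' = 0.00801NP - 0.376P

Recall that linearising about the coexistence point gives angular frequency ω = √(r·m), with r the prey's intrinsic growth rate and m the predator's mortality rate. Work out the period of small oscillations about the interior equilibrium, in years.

Here r = 0.348 and m = 0.376, so r·m = 0.131.
ω = √0.131 = 0.362 per year, hence T = 2π/ω ≈ 17.4 years.

T ≈ 17.4 years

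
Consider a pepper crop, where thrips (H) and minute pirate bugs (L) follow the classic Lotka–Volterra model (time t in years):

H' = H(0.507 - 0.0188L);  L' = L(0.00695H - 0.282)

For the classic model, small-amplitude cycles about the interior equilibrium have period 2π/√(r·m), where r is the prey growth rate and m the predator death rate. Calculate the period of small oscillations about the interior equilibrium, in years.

T ≈ 16.6 years

Here r = 0.507 and m = 0.282, so r·m = 0.143.
ω = √0.143 = 0.378 per year, hence T = 2π/ω ≈ 16.6 years.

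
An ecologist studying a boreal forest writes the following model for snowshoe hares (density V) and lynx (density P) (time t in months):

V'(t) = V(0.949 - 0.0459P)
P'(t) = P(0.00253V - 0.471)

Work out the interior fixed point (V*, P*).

V* ≈ 186, P* ≈ 20.7

Set dP/dt = 0 with P > 0: 0.00253V - 0.471 = 0, so V* = 0.471/0.00253 = 186.
Set dV/dt = 0 with V > 0: 0.949 - 0.0459P = 0, so P* = 0.949/0.0459 = 20.7.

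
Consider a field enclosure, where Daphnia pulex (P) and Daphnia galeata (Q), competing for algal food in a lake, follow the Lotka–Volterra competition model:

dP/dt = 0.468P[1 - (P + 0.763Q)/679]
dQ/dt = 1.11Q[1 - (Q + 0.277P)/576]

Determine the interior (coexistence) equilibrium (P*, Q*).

Setting both brackets to zero gives the nullclines P + 0.763Q = 679 and 0.277P + Q = 576.
Substituting Q = 576 - 0.277P into the first: P(1 - 0.763·0.277) = 679 - 0.763·576.
So P* = 240/0.789 = 304, and then Q* = 576 - 0.277·304 = 492.

P* ≈ 304, Q* ≈ 492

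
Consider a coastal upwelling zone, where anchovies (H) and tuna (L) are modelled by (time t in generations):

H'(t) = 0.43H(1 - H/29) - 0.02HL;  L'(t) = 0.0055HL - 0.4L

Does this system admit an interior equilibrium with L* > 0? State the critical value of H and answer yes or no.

Threshold H = 72.7; K < 72.7, so no, the predator goes extinct.

The predator equation gives dL/dt > 0 only when H > 0.4/0.0055 = 72.7.
Without the predator, H → K = 29. Since 29 < 72.7, the predator cannot invade.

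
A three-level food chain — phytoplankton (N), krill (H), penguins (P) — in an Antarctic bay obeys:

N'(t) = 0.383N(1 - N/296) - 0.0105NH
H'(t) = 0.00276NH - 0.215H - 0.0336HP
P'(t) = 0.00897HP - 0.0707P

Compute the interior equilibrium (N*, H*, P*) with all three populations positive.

N* ≈ 232, H* ≈ 7.88, P* ≈ 12.7

From dP/dt = 0: 0.00897H* = 0.0707, so H* = 7.88.
From dN/dt = 0: 0.383(1 - N*/296) = 0.0105·7.88, giving N* = 296·(1 - 0.216) = 232.
From dH/dt = 0: 0.00276·232 - 0.215 = 0.0336P*, so P* = 0.425/0.0336 = 12.7.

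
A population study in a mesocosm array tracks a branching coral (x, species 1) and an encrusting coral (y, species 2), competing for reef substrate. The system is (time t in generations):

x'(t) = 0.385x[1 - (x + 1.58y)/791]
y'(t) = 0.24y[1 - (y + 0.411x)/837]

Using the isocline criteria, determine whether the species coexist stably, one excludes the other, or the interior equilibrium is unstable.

species 2 excludes species 1

Compare the nullcline intercepts: K1/α12 = 791/1.58 = 501 < K2 = 837; K2/α21 = 837/0.411 = 2040 > K1 = 791.
Since the inequalities point opposite ways, species 2 can invade but species 1 cannot.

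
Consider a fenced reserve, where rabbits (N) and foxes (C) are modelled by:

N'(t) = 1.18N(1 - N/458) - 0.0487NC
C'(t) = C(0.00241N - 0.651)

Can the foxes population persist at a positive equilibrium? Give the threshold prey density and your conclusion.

Threshold N = 270; K > 270, so yes, the predator persists.

The predator equation gives dC/dt > 0 only when N > 0.651/0.00241 = 270.
Without the predator, N → K = 458. Since 458 > 270, the predator can invade and persist.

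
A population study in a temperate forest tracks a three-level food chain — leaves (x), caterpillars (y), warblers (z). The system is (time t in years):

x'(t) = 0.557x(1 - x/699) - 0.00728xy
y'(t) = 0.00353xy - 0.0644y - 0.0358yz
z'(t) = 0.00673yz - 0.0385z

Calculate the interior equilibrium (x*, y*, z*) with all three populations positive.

x* ≈ 647, y* ≈ 5.72, z* ≈ 62

From dz/dt = 0: 0.00673y* = 0.0385, so y* = 5.72.
From dx/dt = 0: 0.557(1 - x*/699) = 0.00728·5.72, giving x* = 699·(1 - 0.0748) = 647.
From dy/dt = 0: 0.00353·647 - 0.0644 = 0.0358z*, so z* = 2.22/0.0358 = 62.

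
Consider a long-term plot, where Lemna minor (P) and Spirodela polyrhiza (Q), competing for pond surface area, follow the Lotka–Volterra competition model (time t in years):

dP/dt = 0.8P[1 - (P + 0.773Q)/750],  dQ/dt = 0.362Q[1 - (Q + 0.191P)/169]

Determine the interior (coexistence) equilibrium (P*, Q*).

Setting both brackets to zero gives the nullclines P + 0.773Q = 750 and 0.191P + Q = 169.
Substituting Q = 169 - 0.191P into the first: P(1 - 0.773·0.191) = 750 - 0.773·169.
So P* = 619/0.852 = 727, and then Q* = 169 - 0.191·727 = 30.2.

P* ≈ 727, Q* ≈ 30.2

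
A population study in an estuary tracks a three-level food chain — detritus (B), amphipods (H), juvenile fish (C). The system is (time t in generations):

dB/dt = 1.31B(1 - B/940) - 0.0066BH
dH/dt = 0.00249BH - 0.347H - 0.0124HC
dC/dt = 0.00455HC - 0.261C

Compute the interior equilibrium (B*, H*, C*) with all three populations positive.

From dC/dt = 0: 0.00455H* = 0.261, so H* = 57.4.
From dB/dt = 0: 1.31(1 - B*/940) = 0.0066·57.4, giving B* = 940·(1 - 0.289) = 668.
From dH/dt = 0: 0.00249·668 - 0.347 = 0.0124C*, so C* = 1.32/0.0124 = 106.

B* ≈ 668, H* ≈ 57.4, C* ≈ 106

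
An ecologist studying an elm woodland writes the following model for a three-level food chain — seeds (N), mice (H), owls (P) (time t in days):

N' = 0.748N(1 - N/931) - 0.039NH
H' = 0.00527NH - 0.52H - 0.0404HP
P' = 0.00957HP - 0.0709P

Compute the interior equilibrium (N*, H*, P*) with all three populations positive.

N* ≈ 571, H* ≈ 7.41, P* ≈ 61.7

From dP/dt = 0: 0.00957H* = 0.0709, so H* = 7.41.
From dN/dt = 0: 0.748(1 - N*/931) = 0.039·7.41, giving N* = 931·(1 - 0.386) = 571.
From dH/dt = 0: 0.00527·571 - 0.52 = 0.0404P*, so P* = 2.49/0.0404 = 61.7.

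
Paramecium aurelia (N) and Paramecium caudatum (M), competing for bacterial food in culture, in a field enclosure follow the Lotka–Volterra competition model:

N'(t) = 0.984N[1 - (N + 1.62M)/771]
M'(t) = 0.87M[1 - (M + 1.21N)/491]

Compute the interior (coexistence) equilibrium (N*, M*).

N* ≈ 25.4, M* ≈ 460

Setting both brackets to zero gives the nullclines N + 1.62M = 771 and 1.21N + M = 491.
Substituting M = 491 - 1.21N into the first: N(1 - 1.62·1.21) = 771 - 1.62·491.
So N* = -24.4/-0.96 = 25.4, and then M* = 491 - 1.21·25.4 = 460.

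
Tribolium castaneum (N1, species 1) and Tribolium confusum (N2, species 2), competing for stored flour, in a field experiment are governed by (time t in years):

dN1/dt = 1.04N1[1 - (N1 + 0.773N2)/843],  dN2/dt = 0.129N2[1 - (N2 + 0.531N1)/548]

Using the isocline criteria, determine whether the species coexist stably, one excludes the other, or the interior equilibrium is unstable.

Compare the nullcline intercepts: K1/α12 = 843/0.773 = 1090 > K2 = 548; K2/α21 = 548/0.531 = 1030 > K1 = 843.
Since both inequalities hold, each species can invade when rare, so the interior equilibrium is stable.

stable coexistence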